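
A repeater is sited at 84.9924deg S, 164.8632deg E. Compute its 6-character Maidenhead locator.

RA25ka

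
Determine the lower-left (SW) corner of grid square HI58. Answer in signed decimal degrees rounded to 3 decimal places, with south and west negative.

-2.000, -30.000

Field H=7, I=8: +7·20° lon, +8·10° lat → SW at lon -40°, lat -10°.
Square 5, 8: +5·2° lon, +8·1° lat → SW at lon -30°, lat -2°.
latitude -2.000, longitude -30.000.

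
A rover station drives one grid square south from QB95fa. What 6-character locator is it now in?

Latitude subsquare a = 0; −1 → -1, wraps to 23 = x, carry into square.
Latitude square 5; −1 → 4.
The longitude characters are unchanged.

QB94fx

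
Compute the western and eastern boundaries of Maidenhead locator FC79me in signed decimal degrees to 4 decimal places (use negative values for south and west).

-65.0000, -64.9167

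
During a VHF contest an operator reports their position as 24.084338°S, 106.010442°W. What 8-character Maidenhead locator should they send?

Shift to the Maidenhead origin (180°W, 90°S): lon 73.98956, lat 65.91566.
Field: lon ⌊73.98956/20⌋ = 3 → D; lat ⌊65.91566/10⌋ = 6 → G.
Square: lon ⌊13.98956/2⌋ = 6; lat ⌊5.91566/1⌋ = 5.
Subsquare: lon ⌊1.98956/0.0833333⌋ = 23 → x; lat ⌊0.91566/0.0416667⌋ = 21 → v.
Extended square: lon ⌊0.07289/0.00833333⌋ = 8; lat ⌊0.04066/0.00416667⌋ = 9.

DG65xv89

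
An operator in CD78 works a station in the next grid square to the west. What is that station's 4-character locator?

Longitude square 7; −1 → 6.
The latitude characters are unchanged.

CD68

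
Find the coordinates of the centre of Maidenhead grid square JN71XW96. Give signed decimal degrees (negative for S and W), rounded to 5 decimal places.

Field J=9, N=13: +9·20° lon, +13·10° lat → SW at lon 0°, lat 40°.
Square 7, 1: +7·2° lon, +1·1° lat → SW at lon 14°, lat 41°.
Subsquare x=23, w=22: +23·0.0833333° lon, +22·0.0416667° lat → SW at lon 15.9167°, lat 41.9167°.
Extended square 9, 6: +9·0.00833333° lon, +6·0.00416667° lat → SW at lon 15.9917°, lat 41.9417°.
Cell spans 0.00833333° lon × 0.00416667° lat. Centre is SW corner plus half of each.
latitude 41.94375, longitude 15.99583.

41.94375, 15.99583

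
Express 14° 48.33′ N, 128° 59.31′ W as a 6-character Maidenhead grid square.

Offset from 180°W / 90°S: lon 51.0115°, lat 104.8055°.
Field: lon ⌊51.0115/20⌋ = 2 → C; lat ⌊104.8055/10⌋ = 10 → K.
Square: lon ⌊11.0115/2⌋ = 5; lat ⌊4.8055/1⌋ = 4.
Subsquare: lon ⌊1.0115/0.0833333⌋ = 12 → m; lat ⌊0.8055/0.0416667⌋ = 19 → t.

CK54mt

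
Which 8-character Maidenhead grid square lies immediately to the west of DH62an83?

DH62an73

Longitude extended square 8; −1 → 7.
The latitude characters are unchanged.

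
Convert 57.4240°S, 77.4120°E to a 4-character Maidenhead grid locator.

Shift to the Maidenhead origin (180°W, 90°S): lon 257.41, lat 32.58.
Field: lon ⌊257.41/20⌋ = 12 → M; lat ⌊32.58/10⌋ = 3 → D.
Square: lon ⌊17.41/2⌋ = 8; lat ⌊2.58/1⌋ = 2.

MD82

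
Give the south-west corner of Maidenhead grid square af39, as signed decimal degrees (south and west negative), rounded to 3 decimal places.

Field A=0, F=5: +0·20° lon, +5·10° lat → SW at lon -180°, lat -40°.
Square 3, 9: +3·2° lon, +9·1° lat → SW at lon -174°, lat -31°.
latitude -31.000, longitude -174.000.

-31.000, -174.000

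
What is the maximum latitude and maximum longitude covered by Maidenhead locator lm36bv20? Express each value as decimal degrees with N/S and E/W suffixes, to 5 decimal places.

Field L=11, M=12: +11·20° lon, +12·10° lat → SW at lon 40°, lat 30°.
Square 3, 6: +3·2° lon, +6·1° lat → SW at lon 46°, lat 36°.
Subsquare b=1, v=21: +1·0.0833333° lon, +21·0.0416667° lat → SW at lon 46.0833°, lat 36.875°.
Extended square 2, 0: +2·0.00833333° lon, +0·0.00416667° lat → SW at lon 46.1°, lat 36.875°.
Cell spans 0.00833333° lon × 0.00416667° lat. NE corner is SW corner plus one full cell.
latitude 36.87917° N, longitude 46.10833° E.

36.87917° N, 46.10833° E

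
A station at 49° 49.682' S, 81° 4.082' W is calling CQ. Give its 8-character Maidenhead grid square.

Add 180° to longitude and 90° to latitude: 98.93197, 40.17197.
Field: lon ⌊98.93197/20⌋ = 4 → E; lat ⌊40.17197/10⌋ = 4 → E.
Square: lon ⌊18.93197/2⌋ = 9; lat ⌊0.17197/1⌋ = 0.
Subsquare: lon ⌊0.93197/0.0833333⌋ = 11 → l; lat ⌊0.17197/0.0416667⌋ = 4 → e.
Extended square: lon ⌊0.01530/0.00833333⌋ = 1; lat ⌊0.00530/0.00416667⌋ = 1.

EE90le11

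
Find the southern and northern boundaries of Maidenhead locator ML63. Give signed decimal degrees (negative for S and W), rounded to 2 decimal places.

23.00, 24.00

Field M=12, L=11: +12·20° lon, +11·10° lat → SW at lon 60°, lat 20°.
Square 6, 3: +6·2° lon, +3·1° lat → SW at lon 72°, lat 23°.
Cell spans 2° lon × 1° lat.
south 23.00, north 24.00.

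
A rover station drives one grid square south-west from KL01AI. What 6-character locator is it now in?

JL91xh

Longitude subsquare a = 0; −1 → -1, wraps to 23 = x, carry into square.
Longitude square 0; −1 → -1, wraps to 9, carry into field.
Longitude field K = 10; −1 → 9 = J.
Latitude subsquare i = 8; −1 → 7 = h.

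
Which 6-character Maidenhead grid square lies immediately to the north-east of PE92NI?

Longitude subsquare n = 13; +1 → 14 = o.
Latitude subsquare i = 8; +1 → 9 = j.

PE92oj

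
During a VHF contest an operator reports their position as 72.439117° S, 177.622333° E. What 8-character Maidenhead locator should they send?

RB87tn44

Shift to the Maidenhead origin (180°W, 90°S): lon 357.62233, lat 17.56088.
Field: lon ⌊357.62233/20⌋ = 17 → R; lat ⌊17.56088/10⌋ = 1 → B.
Square: lon ⌊17.62233/2⌋ = 8; lat ⌊7.56088/1⌋ = 7.
Subsquare: lon ⌊1.62233/0.0833333⌋ = 19 → t; lat ⌊0.56088/0.0416667⌋ = 13 → n.
Extended square: lon ⌊0.03900/0.00833333⌋ = 4; lat ⌊0.01922/0.00416667⌋ = 4.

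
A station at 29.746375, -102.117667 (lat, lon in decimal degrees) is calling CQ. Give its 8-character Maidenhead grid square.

Offset from 180°W / 90°S: lon 77.88233°, lat 119.74638°.
Field (20°×10°, letters A–R): lon ⌊77.88233/20⌋ = 3 → D; lat ⌊119.74638/10⌋ = 11 → L.
Square (2°×1°, digits 0–9): lon ⌊17.88233/2⌋ = 8; lat ⌊9.74638/1⌋ = 9.
Subsquare (5′×2.5′, letters a–x): lon ⌊1.88233/0.0833333⌋ = 22 → w; lat ⌊0.74638/0.0416667⌋ = 17 → r.
Extended square (30″×15″, digits 0–9): lon ⌊0.04900/0.00833333⌋ = 5; lat ⌊0.03804/0.00416667⌋ = 9.

DL89wr59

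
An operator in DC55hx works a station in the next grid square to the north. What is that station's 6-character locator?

Latitude subsquare x = 23; +1 → 24, wraps to 0 = a, carry into square.
Latitude square 5; +1 → 6.
The longitude characters are unchanged.

DC56ha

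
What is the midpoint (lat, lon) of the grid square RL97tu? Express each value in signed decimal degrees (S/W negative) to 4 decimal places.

Field R=17, L=11: +17·20° lon, +11·10° lat → SW at lon 160°, lat 20°.
Square 9, 7: +9·2° lon, +7·1° lat → SW at lon 178°, lat 27°.
Subsquare t=19, u=20: +19·0.0833333° lon, +20·0.0416667° lat → SW at lon 179.583°, lat 27.8333°.
Cell spans 0.0833333° lon × 0.0416667° lat. Centre is SW corner plus half of each.
latitude 27.8542, longitude 179.6250.

27.8542, 179.6250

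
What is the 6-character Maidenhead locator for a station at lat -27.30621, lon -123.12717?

Add 180° to longitude and 90° to latitude: 56.8728, 62.6938.
Field: lon ⌊56.8728/20⌋ = 2 → C; lat ⌊62.6938/10⌋ = 6 → G.
Square: lon ⌊16.8728/2⌋ = 8; lat ⌊2.6938/1⌋ = 2.
Subsquare: lon ⌊0.8728/0.0833333⌋ = 10 → k; lat ⌊0.6938/0.0416667⌋ = 16 → q.

CG82kq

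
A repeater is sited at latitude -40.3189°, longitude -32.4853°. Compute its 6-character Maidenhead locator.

Offset from 180°W / 90°S: lon 147.5147°, lat 49.6811°.
Field: lon ⌊147.5147/20⌋ = 7 → H; lat ⌊49.6811/10⌋ = 4 → E.
Square: lon ⌊7.5147/2⌋ = 3; lat ⌊9.6811/1⌋ = 9.
Subsquare: lon ⌊1.5147/0.0833333⌋ = 18 → s; lat ⌊0.6811/0.0416667⌋ = 16 → q.

HE39sq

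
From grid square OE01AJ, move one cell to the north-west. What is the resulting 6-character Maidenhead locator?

Longitude subsquare a = 0; −1 → -1, wraps to 23 = x, carry into square.
Longitude square 0; −1 → -1, wraps to 9, carry into field.
Longitude field O = 14; −1 → 13 = N.
Latitude subsquare j = 9; +1 → 10 = k.

NE91xk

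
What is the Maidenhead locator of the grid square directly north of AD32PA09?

AD32pb00

Latitude extended square 9; +1 → 10, wraps to 0, carry into subsquare.
Latitude subsquare a = 0; +1 → 1 = b.
The longitude characters are unchanged.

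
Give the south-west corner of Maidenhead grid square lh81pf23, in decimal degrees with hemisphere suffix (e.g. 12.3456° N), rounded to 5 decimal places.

Field L=11, H=7: +11·20° lon, +7·10° lat → SW at lon 40°, lat -20°.
Square 8, 1: +8·2° lon, +1·1° lat → SW at lon 56°, lat -19°.
Subsquare p=15, f=5: +15·0.0833333° lon, +5·0.0416667° lat → SW at lon 57.25°, lat -18.7917°.
Extended square 2, 3: +2·0.00833333° lon, +3·0.00416667° lat → SW at lon 57.2667°, lat -18.7792°.
latitude 18.77917° S, longitude 57.26667° E.

18.77917° S, 57.26667° E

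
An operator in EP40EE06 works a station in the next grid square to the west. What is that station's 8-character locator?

EP40de96

Longitude extended square 0; −1 → -1, wraps to 9, carry into subsquare.
Longitude subsquare e = 4; −1 → 3 = d.
The latitude characters are unchanged.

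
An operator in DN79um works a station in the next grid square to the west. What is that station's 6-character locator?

DN79tm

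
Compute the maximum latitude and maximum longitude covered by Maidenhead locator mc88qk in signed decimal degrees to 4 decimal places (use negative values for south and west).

-61.5417, 77.4167

Field M=12, C=2: +12·20° lon, +2·10° lat → SW at lon 60°, lat -70°.
Square 8, 8: +8·2° lon, +8·1° lat → SW at lon 76°, lat -62°.
Subsquare q=16, k=10: +16·0.0833333° lon, +10·0.0416667° lat → SW at lon 77.3333°, lat -61.5833°.
Cell spans 0.0833333° lon × 0.0416667° lat. NE corner is SW corner plus one full cell.
latitude -61.5417, longitude 77.4167.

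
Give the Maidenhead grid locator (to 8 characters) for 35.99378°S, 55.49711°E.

LF74ra91

Offset from 180°W / 90°S: lon 235.49711°, lat 54.00622°.
Field: 235.49711/20 → 11 → L, 54.00622/10 → 5 → F; chars LF.
Square: 15.49711/2 → 7, 4.00622/1 → 4; chars 74.
Subsquare: 1.49711/0.0833333 → 17 → r, 0.00622/0.0416667 → 0 → a; chars ra.
Extended square: 0.08044/0.00833333 → 9, 0.00622/0.00416667 → 1; chars 91.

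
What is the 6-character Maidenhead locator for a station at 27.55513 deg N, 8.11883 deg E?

JL47bn

Add 180° to longitude and 90° to latitude: 188.1188, 117.5551.
Field (20°×10°, letters A–R): 188.1188/20 → 9 → J, 117.5551/10 → 11 → L; chars JL.
Square (2°×1°, digits 0–9): 8.1188/2 → 4, 7.5551/1 → 7; chars 47.
Subsquare (5′×2.5′, letters a–x): 0.1188/0.0833333 → 1 → b, 0.5551/0.0416667 → 13 → n; chars bn.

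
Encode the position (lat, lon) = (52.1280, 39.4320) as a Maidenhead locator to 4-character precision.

Offset from 180°W / 90°S: lon 219.43°, lat 142.13°.
Field: 219.43/20 → 10 → K, 142.13/10 → 14 → O; chars KO.
Square: 19.43/2 → 9, 2.13/1 → 2; chars 92.

KO92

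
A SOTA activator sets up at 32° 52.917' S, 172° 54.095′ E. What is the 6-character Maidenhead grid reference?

Add 180° to longitude and 90° to latitude: 352.9016, 57.1180.
Field: lon ⌊352.9016/20⌋ = 17 → R; lat ⌊57.1180/10⌋ = 5 → F.
Square: lon ⌊12.9016/2⌋ = 6; lat ⌊7.1180/1⌋ = 7.
Subsquare: lon ⌊0.9016/0.0833333⌋ = 10 → k; lat ⌊0.1180/0.0416667⌋ = 2 → c.

RF67kc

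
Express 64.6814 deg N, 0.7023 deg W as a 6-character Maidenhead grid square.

IP94pq

Offset from 180°W / 90°S: lon 179.2977°, lat 154.6814°.
Field (20°×10°, letters A–R): lon ⌊179.2977/20⌋ = 8 → I; lat ⌊154.6814/10⌋ = 15 → P.
Square (2°×1°, digits 0–9): lon ⌊19.2977/2⌋ = 9; lat ⌊4.6814/1⌋ = 4.
Subsquare (5′×2.5′, letters a–x): lon ⌊1.2977/0.0833333⌋ = 15 → p; lat ⌊0.6814/0.0416667⌋ = 16 → q.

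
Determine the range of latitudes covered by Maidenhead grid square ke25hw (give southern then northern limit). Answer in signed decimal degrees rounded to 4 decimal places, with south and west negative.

Field K=10, E=4: +10·20° lon, +4·10° lat → SW at lon 20°, lat -50°.
Square 2, 5: +2·2° lon, +5·1° lat → SW at lon 24°, lat -45°.
Subsquare h=7, w=22: +7·0.0833333° lon, +22·0.0416667° lat → SW at lon 24.5833°, lat -44.0833°.
Cell spans 0.0833333° lon × 0.0416667° lat.
south -44.0833, north -44.0417.

-44.0833, -44.0417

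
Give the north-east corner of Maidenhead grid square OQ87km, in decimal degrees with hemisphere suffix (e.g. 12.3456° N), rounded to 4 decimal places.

Field O=14, Q=16: +14·20° lon, +16·10° lat → SW at lon 100°, lat 70°.
Square 8, 7: +8·2° lon, +7·1° lat → SW at lon 116°, lat 77°.
Subsquare k=10, m=12: +10·0.0833333° lon, +12·0.0416667° lat → SW at lon 116.833°, lat 77.5°.
Cell spans 0.0833333° lon × 0.0416667° lat. NE corner is SW corner plus one full cell.
latitude 77.5417° N, longitude 116.9167° E.

77.5417° N, 116.9167° E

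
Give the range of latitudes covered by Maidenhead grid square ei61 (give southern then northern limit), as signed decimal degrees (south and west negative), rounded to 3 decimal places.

-9.000, -8.000

Field E=4, I=8: +4·20° lon, +8·10° lat → SW at lon -100°, lat -10°.
Square 6, 1: +6·2° lon, +1·1° lat → SW at lon -88°, lat -9°.
Cell spans 2° lon × 1° lat.
south -9.000, north -8.000.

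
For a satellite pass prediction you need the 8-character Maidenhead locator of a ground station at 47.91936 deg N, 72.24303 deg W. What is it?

FN37vw00

Shift to the Maidenhead origin (180°W, 90°S): lon 107.75697, lat 137.91936.
Field: lon ⌊107.75697/20⌋ = 5 → F; lat ⌊137.91936/10⌋ = 13 → N.
Square: lon ⌊7.75697/2⌋ = 3; lat ⌊7.91936/1⌋ = 7.
Subsquare: lon ⌊1.75697/0.0833333⌋ = 21 → v; lat ⌊0.91936/0.0416667⌋ = 22 → w.
Extended square: lon ⌊0.00697/0.00833333⌋ = 0; lat ⌊0.00269/0.00416667⌋ = 0.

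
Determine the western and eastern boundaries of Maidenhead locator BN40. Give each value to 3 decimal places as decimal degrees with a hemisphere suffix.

152.000° W, 150.000° W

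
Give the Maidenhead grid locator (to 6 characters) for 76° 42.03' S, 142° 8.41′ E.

QB13bh

Offset from 180°W / 90°S: lon 322.1402°, lat 13.2995°.
Field: 322.1402/20 → 16 → Q, 13.2995/10 → 1 → B; chars QB.
Square: 2.1402/2 → 1, 3.2995/1 → 3; chars 13.
Subsquare: 0.1402/0.0833333 → 1 → b, 0.2995/0.0416667 → 7 → h; chars bh.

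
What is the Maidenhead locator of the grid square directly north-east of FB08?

Longitude square 0; +1 → 1.
Latitude square 8; +1 → 9.

FB19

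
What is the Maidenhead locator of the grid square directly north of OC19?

Latitude square 9; +1 → 10, wraps to 0, carry into field.
Latitude field C = 2; +1 → 3 = D.
The longitude characters are unchanged.

OD10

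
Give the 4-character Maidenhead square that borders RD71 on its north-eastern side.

RD82

Longitude square 7; +1 → 8.
Latitude square 1; +1 → 2.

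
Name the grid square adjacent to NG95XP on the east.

Longitude subsquare x = 23; +1 → 24, wraps to 0 = a, carry into square.
Longitude square 9; +1 → 10, wraps to 0, carry into field.
Longitude field N = 13; +1 → 14 = O.
The latitude characters are unchanged.

OG05ap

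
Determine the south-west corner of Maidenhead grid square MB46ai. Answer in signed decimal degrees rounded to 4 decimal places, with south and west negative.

-73.6667, 68.0000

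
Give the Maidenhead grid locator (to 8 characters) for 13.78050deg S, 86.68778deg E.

Offset from 180°W / 90°S: lon 266.68778°, lat 76.21950°.
Field: 266.68778/20 → 13 → N, 76.21950/10 → 7 → H; chars NH.
Square: 6.68778/2 → 3, 6.21950/1 → 6; chars 36.
Subsquare: 0.68778/0.0833333 → 8 → i, 0.21950/0.0416667 → 5 → f; chars if.
Extended square: 0.02111/0.00833333 → 2, 0.01117/0.00416667 → 2; chars 22.

NH36if22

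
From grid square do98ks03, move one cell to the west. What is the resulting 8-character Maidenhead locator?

DO98js93

Longitude extended square 0; −1 → -1, wraps to 9, carry into subsquare.
Longitude subsquare k = 10; −1 → 9 = j.
The latitude characters are unchanged.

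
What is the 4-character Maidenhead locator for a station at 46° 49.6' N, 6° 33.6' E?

Add 180° to longitude and 90° to latitude: 186.56, 136.83.
Field: lon ⌊186.56/20⌋ = 9 → J; lat ⌊136.83/10⌋ = 13 → N.
Square: lon ⌊6.56/2⌋ = 3; lat ⌊6.83/1⌋ = 6.

JN36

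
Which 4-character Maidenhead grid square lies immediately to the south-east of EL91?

Longitude square 9; +1 → 10, wraps to 0, carry into field.
Longitude field E = 4; +1 → 5 = F.
Latitude square 1; −1 → 0.

FL00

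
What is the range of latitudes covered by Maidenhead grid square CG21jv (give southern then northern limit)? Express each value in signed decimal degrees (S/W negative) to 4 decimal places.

-28.1250, -28.0833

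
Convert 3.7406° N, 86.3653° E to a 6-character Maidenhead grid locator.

NJ33er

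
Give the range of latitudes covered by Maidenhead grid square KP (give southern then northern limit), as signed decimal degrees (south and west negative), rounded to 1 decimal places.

60.0, 70.0

Field K=10, P=15: +10·20° lon, +15·10° lat → SW at lon 20°, lat 60°.
Cell spans 20° lon × 10° lat.
south 60.0, north 70.0.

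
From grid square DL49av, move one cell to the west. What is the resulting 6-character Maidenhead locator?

DL39xv

Longitude subsquare a = 0; −1 → -1, wraps to 23 = x, carry into square.
Longitude square 4; −1 → 3.
The latitude characters are unchanged.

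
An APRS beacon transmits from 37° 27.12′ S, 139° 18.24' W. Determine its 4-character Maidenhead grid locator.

Shift to the Maidenhead origin (180°W, 90°S): lon 40.70, lat 52.55.
Field: lon ⌊40.70/20⌋ = 2 → C; lat ⌊52.55/10⌋ = 5 → F.
Square: lon ⌊0.70/2⌋ = 0; lat ⌊2.55/1⌋ = 2.

CF02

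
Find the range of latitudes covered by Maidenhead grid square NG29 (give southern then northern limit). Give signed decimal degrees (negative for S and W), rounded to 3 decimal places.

-21.000, -20.000

Field N=13, G=6: +13·20° lon, +6·10° lat → SW at lon 80°, lat -30°.
Square 2, 9: +2·2° lon, +9·1° lat → SW at lon 84°, lat -21°.
Cell spans 2° lon × 1° lat.
south -21.000, north -20.000.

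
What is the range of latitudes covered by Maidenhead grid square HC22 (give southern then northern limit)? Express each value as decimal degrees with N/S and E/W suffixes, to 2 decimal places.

68.00° S, 67.00° S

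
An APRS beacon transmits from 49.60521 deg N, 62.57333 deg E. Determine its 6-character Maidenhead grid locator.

Add 180° to longitude and 90° to latitude: 242.5733, 139.6052.
Field (20°×10°, letters A–R): lon ⌊242.5733/20⌋ = 12 → M; lat ⌊139.6052/10⌋ = 13 → N.
Square (2°×1°, digits 0–9): lon ⌊2.5733/2⌋ = 1; lat ⌊9.6052/1⌋ = 9.
Subsquare (5′×2.5′, letters a–x): lon ⌊0.5733/0.0833333⌋ = 6 → g; lat ⌊0.6052/0.0416667⌋ = 14 → o.

MN19go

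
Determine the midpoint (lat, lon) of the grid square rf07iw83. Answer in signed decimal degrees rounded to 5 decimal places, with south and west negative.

Field R=17, F=5: +17·20° lon, +5·10° lat → SW at lon 160°, lat -40°.
Square 0, 7: +0·2° lon, +7·1° lat → SW at lon 160°, lat -33°.
Subsquare i=8, w=22: +8·0.0833333° lon, +22·0.0416667° lat → SW at lon 160.667°, lat -32.0833°.
Extended square 8, 3: +8·0.00833333° lon, +3·0.00416667° lat → SW at lon 160.733°, lat -32.0708°.
Cell spans 0.00833333° lon × 0.00416667° lat. Centre is SW corner plus half of each.
latitude -32.06875, longitude 160.73750.

-32.06875, 160.73750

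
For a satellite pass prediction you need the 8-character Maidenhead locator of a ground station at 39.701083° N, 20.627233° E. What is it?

KM09hq58

Shift to the Maidenhead origin (180°W, 90°S): lon 200.62723, lat 129.70108.
Field: lon ⌊200.62723/20⌋ = 10 → K; lat ⌊129.70108/10⌋ = 12 → M.
Square: lon ⌊0.62723/2⌋ = 0; lat ⌊9.70108/1⌋ = 9.
Subsquare: lon ⌊0.62723/0.0833333⌋ = 7 → h; lat ⌊0.70108/0.0416667⌋ = 16 → q.
Extended square: lon ⌊0.04390/0.00833333⌋ = 5; lat ⌊0.03442/0.00416667⌋ = 8.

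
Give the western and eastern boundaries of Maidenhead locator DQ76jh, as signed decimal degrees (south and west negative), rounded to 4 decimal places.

Field D=3, Q=16: +3·20° lon, +16·10° lat → SW at lon -120°, lat 70°.
Square 7, 6: +7·2° lon, +6·1° lat → SW at lon -106°, lat 76°.
Subsquare j=9, h=7: +9·0.0833333° lon, +7·0.0416667° lat → SW at lon -105.25°, lat 76.2917°.
Cell spans 0.0833333° lon × 0.0416667° lat.
west -105.2500, east -105.1667.

-105.2500, -105.1667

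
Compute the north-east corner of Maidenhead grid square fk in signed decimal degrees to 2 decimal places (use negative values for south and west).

20.00, -60.00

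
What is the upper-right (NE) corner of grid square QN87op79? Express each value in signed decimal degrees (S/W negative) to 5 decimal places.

Field Q=16, N=13: +16·20° lon, +13·10° lat → SW at lon 140°, lat 40°.
Square 8, 7: +8·2° lon, +7·1° lat → SW at lon 156°, lat 47°.
Subsquare o=14, p=15: +14·0.0833333° lon, +15·0.0416667° lat → SW at lon 157.167°, lat 47.625°.
Extended square 7, 9: +7·0.00833333° lon, +9·0.00416667° lat → SW at lon 157.225°, lat 47.6625°.
Cell spans 0.00833333° lon × 0.00416667° lat. NE corner is SW corner plus one full cell.
latitude 47.66667, longitude 157.23333.

47.66667, 157.23333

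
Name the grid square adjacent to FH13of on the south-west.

FH13ne

Longitude subsquare o = 14; −1 → 13 = n.
Latitude subsquare f = 5; −1 → 4 = e.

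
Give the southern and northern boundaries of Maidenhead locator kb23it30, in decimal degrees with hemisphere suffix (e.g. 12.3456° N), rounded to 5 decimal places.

76.20833° S, 76.20417° S

Field K=10, B=1: +10·20° lon, +1·10° lat → SW at lon 20°, lat -80°.
Square 2, 3: +2·2° lon, +3·1° lat → SW at lon 24°, lat -77°.
Subsquare i=8, t=19: +8·0.0833333° lon, +19·0.0416667° lat → SW at lon 24.6667°, lat -76.2083°.
Extended square 3, 0: +3·0.00833333° lon, +0·0.00416667° lat → SW at lon 24.6917°, lat -76.2083°.
Cell spans 0.00833333° lon × 0.00416667° lat.
south 76.20833° S, north 76.20417° S.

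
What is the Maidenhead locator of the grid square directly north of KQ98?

KQ99

Latitude square 8; +1 → 9.
The longitude characters are unchanged.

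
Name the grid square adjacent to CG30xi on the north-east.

Longitude subsquare x = 23; +1 → 24, wraps to 0 = a, carry into square.
Longitude square 3; +1 → 4.
Latitude subsquare i = 8; +1 → 9 = j.

CG40aj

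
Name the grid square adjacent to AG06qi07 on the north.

AG06qi08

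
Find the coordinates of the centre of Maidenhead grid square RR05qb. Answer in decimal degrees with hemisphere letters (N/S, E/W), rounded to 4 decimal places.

Field R=17, R=17: +17·20° lon, +17·10° lat → SW at lon 160°, lat 80°.
Square 0, 5: +0·2° lon, +5·1° lat → SW at lon 160°, lat 85°.
Subsquare q=16, b=1: +16·0.0833333° lon, +1·0.0416667° lat → SW at lon 161.333°, lat 85.0417°.
Cell spans 0.0833333° lon × 0.0416667° lat. Centre is SW corner plus half of each.
latitude 85.0625° N, longitude 161.3750° E.

85.0625° N, 161.3750° E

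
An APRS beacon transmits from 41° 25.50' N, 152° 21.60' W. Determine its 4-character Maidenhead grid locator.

Add 180° to longitude and 90° to latitude: 27.64, 131.43.
Field (20°×10°, letters A–R): 27.64/20 → 1 → B, 131.43/10 → 13 → N; chars BN.
Square (2°×1°, digits 0–9): 7.64/2 → 3, 1.43/1 → 1; chars 31.

BN31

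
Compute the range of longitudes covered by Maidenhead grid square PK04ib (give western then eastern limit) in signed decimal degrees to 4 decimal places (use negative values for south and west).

120.6667, 120.7500

Field P=15, K=10: +15·20° lon, +10·10° lat → SW at lon 120°, lat 10°.
Square 0, 4: +0·2° lon, +4·1° lat → SW at lon 120°, lat 14°.
Subsquare i=8, b=1: +8·0.0833333° lon, +1·0.0416667° lat → SW at lon 120.667°, lat 14.0417°.
Cell spans 0.0833333° lon × 0.0416667° lat.
west 120.6667, east 120.7500.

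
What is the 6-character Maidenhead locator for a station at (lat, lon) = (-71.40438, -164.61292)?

Offset from 180°W / 90°S: lon 15.3871°, lat 18.5956°.
Field (20°×10°, letters A–R): 15.3871/20 → 0 → A, 18.5956/10 → 1 → B; chars AB.
Square (2°×1°, digits 0–9): 15.3871/2 → 7, 8.5956/1 → 8; chars 78.
Subsquare (5′×2.5′, letters a–x): 1.3871/0.0833333 → 16 → q, 0.5956/0.0416667 → 14 → o; chars qo.

AB78qo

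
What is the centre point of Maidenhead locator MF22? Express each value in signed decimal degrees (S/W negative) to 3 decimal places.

-37.500, 65.000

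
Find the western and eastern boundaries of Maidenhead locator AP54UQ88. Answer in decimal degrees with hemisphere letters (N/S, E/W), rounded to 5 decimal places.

Field A=0, P=15: +0·20° lon, +15·10° lat → SW at lon -180°, lat 60°.
Square 5, 4: +5·2° lon, +4·1° lat → SW at lon -170°, lat 64°.
Subsquare u=20, q=16: +20·0.0833333° lon, +16·0.0416667° lat → SW at lon -168.333°, lat 64.6667°.
Extended square 8, 8: +8·0.00833333° lon, +8·0.00416667° lat → SW at lon -168.267°, lat 64.7°.
Cell spans 0.00833333° lon × 0.00416667° lat.
west 168.26667° W, east 168.25833° W.

168.26667° W, 168.25833° W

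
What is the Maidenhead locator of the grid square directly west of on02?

NN92

Longitude square 0; −1 → -1, wraps to 9, carry into field.
Longitude field O = 14; −1 → 13 = N.
The latitude characters are unchanged.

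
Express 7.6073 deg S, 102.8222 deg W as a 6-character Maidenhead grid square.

Add 180° to longitude and 90° to latitude: 77.1778, 82.3927.
Field: 77.1778/20 → 3 → D, 82.3927/10 → 8 → I; chars DI.
Square: 17.1778/2 → 8, 2.3927/1 → 2; chars 82.
Subsquare: 1.1778/0.0833333 → 14 → o, 0.3927/0.0416667 → 9 → j; chars oj.

DI82oj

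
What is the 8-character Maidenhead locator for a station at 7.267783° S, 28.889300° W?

Offset from 180°W / 90°S: lon 151.11070°, lat 82.73222°.
Field (20°×10°, letters A–R): 151.11070/20 → 7 → H, 82.73222/10 → 8 → I; chars HI.
Square (2°×1°, digits 0–9): 11.11070/2 → 5, 2.73222/1 → 2; chars 52.
Subsquare (5′×2.5′, letters a–x): 1.11070/0.0833333 → 13 → n, 0.73222/0.0416667 → 17 → r; chars nr.
Extended square (30″×15″, digits 0–9): 0.02737/0.00833333 → 3, 0.02388/0.00416667 → 5; chars 35.

HI52nr35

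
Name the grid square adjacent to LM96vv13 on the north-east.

LM96vv24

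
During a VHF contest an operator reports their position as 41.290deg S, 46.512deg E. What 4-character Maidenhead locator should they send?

LE38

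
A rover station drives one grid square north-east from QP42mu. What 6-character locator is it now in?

Longitude subsquare m = 12; +1 → 13 = n.
Latitude subsquare u = 20; +1 → 21 = v.

QP42nv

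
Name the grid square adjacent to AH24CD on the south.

AH24cc

Latitude subsquare d = 3; −1 → 2 = c.
The longitude characters are unchanged.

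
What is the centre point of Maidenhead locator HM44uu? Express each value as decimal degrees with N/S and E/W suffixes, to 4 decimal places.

34.8542° N, 30.2917° W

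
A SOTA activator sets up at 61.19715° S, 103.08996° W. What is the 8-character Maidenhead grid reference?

DC88kt92

Offset from 180°W / 90°S: lon 76.91004°, lat 28.80285°.
Field: lon ⌊76.91004/20⌋ = 3 → D; lat ⌊28.80285/10⌋ = 2 → C.
Square: lon ⌊16.91004/2⌋ = 8; lat ⌊8.80285/1⌋ = 8.
Subsquare: lon ⌊0.91004/0.0833333⌋ = 10 → k; lat ⌊0.80285/0.0416667⌋ = 19 → t.
Extended square: lon ⌊0.07671/0.00833333⌋ = 9; lat ⌊0.01118/0.00416667⌋ = 2.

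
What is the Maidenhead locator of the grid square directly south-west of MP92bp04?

MP92ap93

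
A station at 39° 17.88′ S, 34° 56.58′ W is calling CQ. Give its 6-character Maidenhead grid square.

HF20mq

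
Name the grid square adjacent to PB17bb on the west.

PB17ab

Longitude subsquare b = 1; −1 → 0 = a.
The latitude characters are unchanged.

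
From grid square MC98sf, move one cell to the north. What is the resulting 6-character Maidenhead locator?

MC98sg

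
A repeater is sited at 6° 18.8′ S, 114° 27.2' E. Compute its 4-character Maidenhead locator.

OI73

Add 180° to longitude and 90° to latitude: 294.45, 83.69.
Field: 294.45/20 → 14 → O, 83.69/10 → 8 → I; chars OI.
Square: 14.45/2 → 7, 3.69/1 → 3; chars 73.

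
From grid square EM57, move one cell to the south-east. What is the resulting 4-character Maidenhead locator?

Longitude square 5; +1 → 6.
Latitude square 7; −1 → 6.

EM66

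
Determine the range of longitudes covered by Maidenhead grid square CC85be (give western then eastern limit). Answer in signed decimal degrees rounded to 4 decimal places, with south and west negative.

-123.9167, -123.8333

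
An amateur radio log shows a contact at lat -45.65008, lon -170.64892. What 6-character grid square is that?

Shift to the Maidenhead origin (180°W, 90°S): lon 9.3511, lat 44.3499.
Field (20°×10°, letters A–R): lon ⌊9.3511/20⌋ = 0 → A; lat ⌊44.3499/10⌋ = 4 → E.
Square (2°×1°, digits 0–9): lon ⌊9.3511/2⌋ = 4; lat ⌊4.3499/1⌋ = 4.
Subsquare (5′×2.5′, letters a–x): lon ⌊1.3511/0.0833333⌋ = 16 → q; lat ⌊0.3499/0.0416667⌋ = 8 → i.

AE44qi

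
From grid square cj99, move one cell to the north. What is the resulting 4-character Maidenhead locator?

CK90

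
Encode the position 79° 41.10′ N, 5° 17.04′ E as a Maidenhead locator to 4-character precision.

Offset from 180°W / 90°S: lon 185.28°, lat 169.69°.
Field (20°×10°, letters A–R): 185.28/20 → 9 → J, 169.69/10 → 16 → Q; chars JQ.
Square (2°×1°, digits 0–9): 5.28/2 → 2, 9.69/1 → 9; chars 29.

JQ29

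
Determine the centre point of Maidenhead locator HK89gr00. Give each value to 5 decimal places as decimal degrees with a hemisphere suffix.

19.71042° N, 23.49583° W

Field H=7, K=10: +7·20° lon, +10·10° lat → SW at lon -40°, lat 10°.
Square 8, 9: +8·2° lon, +9·1° lat → SW at lon -24°, lat 19°.
Subsquare g=6, r=17: +6·0.0833333° lon, +17·0.0416667° lat → SW at lon -23.5°, lat 19.7083°.
Extended square 0, 0: +0·0.00833333° lon, +0·0.00416667° lat → SW at lon -23.5°, lat 19.7083°.
Cell spans 0.00833333° lon × 0.00416667° lat. Centre is SW corner plus half of each.
latitude 19.71042° N, longitude 23.49583° W.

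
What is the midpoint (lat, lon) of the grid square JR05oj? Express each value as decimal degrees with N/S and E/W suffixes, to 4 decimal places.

85.3958° N, 1.2083° E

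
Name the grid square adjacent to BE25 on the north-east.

Longitude square 2; +1 → 3.
Latitude square 5; +1 → 6.

BE36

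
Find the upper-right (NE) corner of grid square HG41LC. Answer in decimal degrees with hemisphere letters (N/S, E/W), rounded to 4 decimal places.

28.8750° S, 31.0000° W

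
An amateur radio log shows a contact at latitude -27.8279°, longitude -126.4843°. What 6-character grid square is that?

CG62se

Add 180° to longitude and 90° to latitude: 53.5157, 62.1721.
Field: lon ⌊53.5157/20⌋ = 2 → C; lat ⌊62.1721/10⌋ = 6 → G.
Square: lon ⌊13.5157/2⌋ = 6; lat ⌊2.1721/1⌋ = 2.
Subsquare: lon ⌊1.5157/0.0833333⌋ = 18 → s; lat ⌊0.1721/0.0416667⌋ = 4 → e.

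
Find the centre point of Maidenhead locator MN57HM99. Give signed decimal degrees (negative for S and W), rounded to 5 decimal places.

47.53958, 70.66250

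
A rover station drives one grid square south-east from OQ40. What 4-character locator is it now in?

OP59

Longitude square 4; +1 → 5.
Latitude square 0; −1 → -1, wraps to 9, carry into field.
Latitude field Q = 16; −1 → 15 = P.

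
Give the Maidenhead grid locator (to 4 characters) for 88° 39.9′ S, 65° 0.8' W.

FA71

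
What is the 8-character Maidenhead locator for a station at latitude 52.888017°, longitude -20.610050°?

HO92qv63

Shift to the Maidenhead origin (180°W, 90°S): lon 159.38995, lat 142.88802.
Field: 159.38995/20 → 7 → H, 142.88802/10 → 14 → O; chars HO.
Square: 19.38995/2 → 9, 2.88802/1 → 2; chars 92.
Subsquare: 1.38995/0.0833333 → 16 → q, 0.88802/0.0416667 → 21 → v; chars qv.
Extended square: 0.05662/0.00833333 → 6, 0.01302/0.00416667 → 3; chars 63.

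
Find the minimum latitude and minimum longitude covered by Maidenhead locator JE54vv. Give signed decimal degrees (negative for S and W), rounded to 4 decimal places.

Field J=9, E=4: +9·20° lon, +4·10° lat → SW at lon 0°, lat -50°.
Square 5, 4: +5·2° lon, +4·1° lat → SW at lon 10°, lat -46°.
Subsquare v=21, v=21: +21·0.0833333° lon, +21·0.0416667° lat → SW at lon 11.75°, lat -45.125°.
latitude -45.1250, longitude 11.7500.

-45.1250, 11.7500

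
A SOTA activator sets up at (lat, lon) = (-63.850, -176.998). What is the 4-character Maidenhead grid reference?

Add 180° to longitude and 90° to latitude: 3.00, 26.15.
Field: 3.00/20 → 0 → A, 26.15/10 → 2 → C; chars AC.
Square: 3.00/2 → 1, 6.15/1 → 6; chars 16.

AC16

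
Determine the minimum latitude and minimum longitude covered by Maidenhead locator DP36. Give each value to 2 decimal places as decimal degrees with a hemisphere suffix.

66.00° N, 114.00° W

Field D=3, P=15: +3·20° lon, +15·10° lat → SW at lon -120°, lat 60°.
Square 3, 6: +3·2° lon, +6·1° lat → SW at lon -114°, lat 66°.
latitude 66.00° N, longitude 114.00° W.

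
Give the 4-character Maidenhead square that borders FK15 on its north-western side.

Longitude square 1; −1 → 0.
Latitude square 5; +1 → 6.

FK06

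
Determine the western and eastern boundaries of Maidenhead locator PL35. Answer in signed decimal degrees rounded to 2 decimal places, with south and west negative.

Field P=15, L=11: +15·20° lon, +11·10° lat → SW at lon 120°, lat 20°.
Square 3, 5: +3·2° lon, +5·1° lat → SW at lon 126°, lat 25°.
Cell spans 2° lon × 1° lat.
west 126.00, east 128.00.

126.00, 128.00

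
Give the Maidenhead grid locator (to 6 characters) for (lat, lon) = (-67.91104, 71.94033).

MC52xc

Add 180° to longitude and 90° to latitude: 251.9403, 22.0890.
Field (20°×10°, letters A–R): 251.9403/20 → 12 → M, 22.0890/10 → 2 → C; chars MC.
Square (2°×1°, digits 0–9): 11.9403/2 → 5, 2.0890/1 → 2; chars 52.
Subsquare (5′×2.5′, letters a–x): 1.9403/0.0833333 → 23 → x, 0.0890/0.0416667 → 2 → c; chars xc.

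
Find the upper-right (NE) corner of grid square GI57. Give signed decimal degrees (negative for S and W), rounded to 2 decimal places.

-2.00, -48.00

Field G=6, I=8: +6·20° lon, +8·10° lat → SW at lon -60°, lat -10°.
Square 5, 7: +5·2° lon, +7·1° lat → SW at lon -50°, lat -3°.
Cell spans 2° lon × 1° lat. NE corner is SW corner plus one full cell.
latitude -2.00, longitude -48.00.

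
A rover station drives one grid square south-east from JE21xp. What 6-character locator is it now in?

JE31ao

Longitude subsquare x = 23; +1 → 24, wraps to 0 = a, carry into square.
Longitude square 2; +1 → 3.
Latitude subsquare p = 15; −1 → 14 = o.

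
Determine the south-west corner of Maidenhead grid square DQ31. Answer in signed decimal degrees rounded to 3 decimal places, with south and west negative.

Field D=3, Q=16: +3·20° lon, +16·10° lat → SW at lon -120°, lat 70°.
Square 3, 1: +3·2° lon, +1·1° lat → SW at lon -114°, lat 71°.
latitude 71.000, longitude -114.000.

71.000, -114.000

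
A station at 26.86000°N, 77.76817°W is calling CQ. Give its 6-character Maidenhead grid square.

Add 180° to longitude and 90° to latitude: 102.2318, 116.8600.
Field: lon ⌊102.2318/20⌋ = 5 → F; lat ⌊116.8600/10⌋ = 11 → L.
Square: lon ⌊2.2318/2⌋ = 1; lat ⌊6.8600/1⌋ = 6.
Subsquare: lon ⌊0.2318/0.0833333⌋ = 2 → c; lat ⌊0.8600/0.0416667⌋ = 20 → u.

FL16cu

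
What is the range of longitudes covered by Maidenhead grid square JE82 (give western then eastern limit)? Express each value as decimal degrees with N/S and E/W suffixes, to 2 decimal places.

16.00° E, 18.00° E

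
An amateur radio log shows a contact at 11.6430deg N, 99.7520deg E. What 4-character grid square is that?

NK91

Offset from 180°W / 90°S: lon 279.75°, lat 101.64°.
Field: lon ⌊279.75/20⌋ = 13 → N; lat ⌊101.64/10⌋ = 10 → K.
Square: lon ⌊19.75/2⌋ = 9; lat ⌊1.64/1⌋ = 1.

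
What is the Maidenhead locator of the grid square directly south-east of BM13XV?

BM23au

Longitude subsquare x = 23; +1 → 24, wraps to 0 = a, carry into square.
Longitude square 1; +1 → 2.
Latitude subsquare v = 21; −1 → 20 = u.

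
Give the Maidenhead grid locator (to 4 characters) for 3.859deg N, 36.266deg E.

Shift to the Maidenhead origin (180°W, 90°S): lon 216.27, lat 93.86.
Field: 216.27/20 → 10 → K, 93.86/10 → 9 → J; chars KJ.
Square: 16.27/2 → 8, 3.86/1 → 3; chars 83.

KJ83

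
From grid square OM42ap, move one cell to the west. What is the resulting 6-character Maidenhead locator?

OM32xp

Longitude subsquare a = 0; −1 → -1, wraps to 23 = x, carry into square.
Longitude square 4; −1 → 3.
The latitude characters are unchanged.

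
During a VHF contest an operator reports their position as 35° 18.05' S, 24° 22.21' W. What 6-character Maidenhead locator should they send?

Add 180° to longitude and 90° to latitude: 155.6298, 54.6992.
Field: lon ⌊155.6298/20⌋ = 7 → H; lat ⌊54.6992/10⌋ = 5 → F.
Square: lon ⌊15.6298/2⌋ = 7; lat ⌊4.6992/1⌋ = 4.
Subsquare: lon ⌊1.6298/0.0833333⌋ = 19 → t; lat ⌊0.6992/0.0416667⌋ = 16 → q.

HF74tq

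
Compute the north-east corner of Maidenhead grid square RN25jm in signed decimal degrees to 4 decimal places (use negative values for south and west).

Field R=17, N=13: +17·20° lon, +13·10° lat → SW at lon 160°, lat 40°.
Square 2, 5: +2·2° lon, +5·1° lat → SW at lon 164°, lat 45°.
Subsquare j=9, m=12: +9·0.0833333° lon, +12·0.0416667° lat → SW at lon 164.75°, lat 45.5°.
Cell spans 0.0833333° lon × 0.0416667° lat. NE corner is SW corner plus one full cell.
latitude 45.5417, longitude 164.8333.

45.5417, 164.8333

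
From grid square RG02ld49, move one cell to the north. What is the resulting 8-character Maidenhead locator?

RG02le40

Latitude extended square 9; +1 → 10, wraps to 0, carry into subsquare.
Latitude subsquare d = 3; +1 → 4 = e.
The longitude characters are unchanged.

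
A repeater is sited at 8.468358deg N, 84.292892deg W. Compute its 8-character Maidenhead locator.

EJ78ul42

Offset from 180°W / 90°S: lon 95.70711°, lat 98.46836°.
Field: lon ⌊95.70711/20⌋ = 4 → E; lat ⌊98.46836/10⌋ = 9 → J.
Square: lon ⌊15.70711/2⌋ = 7; lat ⌊8.46836/1⌋ = 8.
Subsquare: lon ⌊1.70711/0.0833333⌋ = 20 → u; lat ⌊0.46836/0.0416667⌋ = 11 → l.
Extended square: lon ⌊0.04044/0.00833333⌋ = 4; lat ⌊0.01002/0.00416667⌋ = 2.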